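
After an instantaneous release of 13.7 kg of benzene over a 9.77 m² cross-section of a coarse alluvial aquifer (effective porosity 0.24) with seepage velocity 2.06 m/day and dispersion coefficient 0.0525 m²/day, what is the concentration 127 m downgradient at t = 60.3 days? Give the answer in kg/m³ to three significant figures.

0.503 kg/m³

For an instantaneous plane source, C(x,t) = M/(n_e·A·√(4πDt)) · exp(−(x−vt)²/(4Dt)), with n_e·A the pore (flow) area.
Plume center vt = 2.06 × 60.3 = 124.218 m, so the well at 127 m is 2.782 m downgradient of the peak.
√(4πDt) = 6.307 m, giving peak height M/(n_e·A·√(4πDt)) = 13.7/(0.24 × 9.77 × 6.307) = 0.9264 kg/m³.
(x−vt)²/(4Dt) = (2.782)²/(4 × 0.0525 × 60.3) = 0.6112; exp(−0.6112) = 0.5427.
C = 0.9264 × 0.5427 = 0.503 kg/m³.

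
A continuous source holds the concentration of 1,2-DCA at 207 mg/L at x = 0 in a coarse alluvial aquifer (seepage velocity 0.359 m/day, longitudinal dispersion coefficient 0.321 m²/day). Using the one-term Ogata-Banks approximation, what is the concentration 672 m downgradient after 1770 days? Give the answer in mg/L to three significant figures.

28.8 mg/L

For a continuous step input, C/C₀ ≈ ½·erfc((x−vt)/(2√(Dt))).
vt = 0.359 × 1770 = 635.43 m and 2√(Dt) = 2√(0.321 × 1770) = 47.67 m.
Argument (x−vt)/(2√(Dt)) = (672 − 635.43)/47.67 = 0.7671; ½·erfc(0.7671) = 0.1390.
C = 207 × 0.1390 = 28.8 mg/L.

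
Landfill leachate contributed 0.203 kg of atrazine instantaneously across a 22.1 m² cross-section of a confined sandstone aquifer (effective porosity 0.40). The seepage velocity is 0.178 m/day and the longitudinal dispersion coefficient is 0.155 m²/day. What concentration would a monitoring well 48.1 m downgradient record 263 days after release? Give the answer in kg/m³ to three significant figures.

For an instantaneous plane source, C(x,t) = M/(n_e·A·√(4πDt)) · exp(−(x−vt)²/(4Dt)), with n_e·A the pore (flow) area.
Plume center vt = 0.178 × 263 = 46.814 m, so the well at 48.1 m is 1.286 m downgradient of the peak.
√(4πDt) = 22.63 m, giving peak height M/(n_e·A·√(4πDt)) = 0.203/(0.40 × 22.1 × 22.63) = 0.001015 kg/m³.
(x−vt)²/(4Dt) = (1.286)²/(4 × 0.155 × 263) = 0.01014; exp(−0.01014) = 0.9899.
C = 0.001015 × 0.9899 = 0.00100 kg/m³.

0.00100 kg/m³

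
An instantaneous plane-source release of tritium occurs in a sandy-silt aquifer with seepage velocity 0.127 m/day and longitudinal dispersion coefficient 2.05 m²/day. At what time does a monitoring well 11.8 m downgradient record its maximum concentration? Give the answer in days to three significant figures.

For the 1D instantaneous-source solution, setting ∂C/∂t = 0 at fixed x gives v²t² + 2Dt − x² = 0, so t = (√(D² + v²x²) − D)/v².
√(D² + v²x²) = √(2.05² + 0.127² × 11.8²) = 2.539; v² = 0.016129.
t = (2.539 − 2.05)/0.016129 = 30.3 days (vs. the pure-advection estimate x/v = 92.9 d).

30.3 days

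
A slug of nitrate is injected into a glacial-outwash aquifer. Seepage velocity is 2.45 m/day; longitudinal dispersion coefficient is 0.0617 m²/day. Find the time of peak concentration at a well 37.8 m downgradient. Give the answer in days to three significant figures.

For the 1D instantaneous-source solution, setting ∂C/∂t = 0 at fixed x gives v²t² + 2Dt − x² = 0, so t = (√(D² + v²x²) − D)/v².
√(D² + v²x²) = √(0.0617² + 2.45² × 37.8²) = 92.61; v² = 6.0025.
t = (92.61 − 0.0617)/6.0025 = 15.4 days (vs. the pure-advection estimate x/v = 15.4 d).

15.4 days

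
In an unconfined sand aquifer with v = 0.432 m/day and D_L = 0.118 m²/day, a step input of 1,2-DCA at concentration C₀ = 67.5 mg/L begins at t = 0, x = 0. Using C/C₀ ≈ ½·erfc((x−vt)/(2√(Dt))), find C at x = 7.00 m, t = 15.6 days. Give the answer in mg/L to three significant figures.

30.1 mg/L

For a continuous step input, C/C₀ ≈ ½·erfc((x−vt)/(2√(Dt))).
vt = 0.432 × 15.6 = 6.7392 m and 2√(Dt) = 2√(0.118 × 15.6) = 2.714 m.
Argument (x−vt)/(2√(Dt)) = (7.00 − 6.7392)/2.714 = 0.09609; ½·erfc(0.09609) = 0.4460.
C = 67.5 × 0.4460 = 30.1 mg/L.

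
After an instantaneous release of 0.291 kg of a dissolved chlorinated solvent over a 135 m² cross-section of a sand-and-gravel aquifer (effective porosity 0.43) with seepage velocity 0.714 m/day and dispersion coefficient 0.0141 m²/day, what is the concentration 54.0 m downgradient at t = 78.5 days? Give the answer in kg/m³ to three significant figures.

For an instantaneous plane source, C(x,t) = M/(n_e·A·√(4πDt)) · exp(−(x−vt)²/(4Dt)), with n_e·A the pore (flow) area.
Plume center vt = 0.714 × 78.5 = 56.049 m, so the well at 54.0 m is 2.049 m upgradient of the peak.
√(4πDt) = 3.729 m, giving peak height M/(n_e·A·√(4πDt)) = 0.291/(0.43 × 135 × 3.729) = 0.001344 kg/m³.
(x−vt)²/(4Dt) = (-2.049)²/(4 × 0.0141 × 78.5) = 0.9483; exp(−0.9483) = 0.3874.
C = 0.001344 × 0.3874 = 0.000521 kg/m³.

0.000521 kg/m³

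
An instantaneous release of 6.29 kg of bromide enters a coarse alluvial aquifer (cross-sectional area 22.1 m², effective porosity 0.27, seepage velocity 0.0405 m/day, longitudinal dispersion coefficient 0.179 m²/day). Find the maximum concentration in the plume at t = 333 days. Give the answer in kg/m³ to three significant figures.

0.0385 kg/m³

The peak of an instantaneous 1D plume sits at x = vt; there the Gaussian factor is 1 and C_max = M/(n_e·A·√(4πDt)), where n_e·A is the pore area the mass is dissolved in.
√(4πDt) = √(4π × 0.179 × 333) = 27.37 m, so C_max = 6.29/(0.27 × 22.1 × 27.37) = 0.0385 kg/m³.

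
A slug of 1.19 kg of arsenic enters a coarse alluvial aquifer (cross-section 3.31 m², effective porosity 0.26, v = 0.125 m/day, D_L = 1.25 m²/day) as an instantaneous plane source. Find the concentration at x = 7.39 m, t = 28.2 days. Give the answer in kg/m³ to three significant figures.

For an instantaneous plane source, C(x,t) = M/(n_e·A·√(4πDt)) · exp(−(x−vt)²/(4Dt)), with n_e·A the pore (flow) area.
Plume center vt = 0.125 × 28.2 = 3.525 m, so the well at 7.39 m is 3.865 m downgradient of the peak.
√(4πDt) = 21.05 m, giving peak height M/(n_e·A·√(4πDt)) = 1.19/(0.26 × 3.31 × 21.05) = 0.06569 kg/m³.
(x−vt)²/(4Dt) = (3.865)²/(4 × 1.25 × 28.2) = 0.1059; exp(−0.1059) = 0.8995.
C = 0.06569 × 0.8995 = 0.0591 kg/m³.

0.0591 kg/m³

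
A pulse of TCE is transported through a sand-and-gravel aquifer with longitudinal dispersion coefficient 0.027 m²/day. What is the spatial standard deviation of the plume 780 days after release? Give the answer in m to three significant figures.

6.49 m

Dispersive spreading gives a Gaussian with σ² = 2Dt; advection only shifts the center.
σ = √(2 × 0.027 × 780) = 6.49 m.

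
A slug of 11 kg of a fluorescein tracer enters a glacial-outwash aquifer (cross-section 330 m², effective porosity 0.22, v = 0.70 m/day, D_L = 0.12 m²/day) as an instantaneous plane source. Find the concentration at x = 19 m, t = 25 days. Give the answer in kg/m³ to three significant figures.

0.0205 kg/m³

For an instantaneous plane source, C(x,t) = M/(n_e·A·√(4πDt)) · exp(−(x−vt)²/(4Dt)), with n_e·A the pore (flow) area.
Plume center vt = 0.70 × 25 = 17.5 m, so the well at 19 m is 1.5 m downgradient of the peak.
√(4πDt) = 6.140 m, giving peak height M/(n_e·A·√(4πDt)) = 11/(0.22 × 330 × 6.140) = 0.02468 kg/m³.
(x−vt)²/(4Dt) = (1.5)²/(4 × 0.12 × 25) = 0.1875; exp(−0.1875) = 0.8290.
C = 0.02468 × 0.8290 = 0.0205 kg/m³.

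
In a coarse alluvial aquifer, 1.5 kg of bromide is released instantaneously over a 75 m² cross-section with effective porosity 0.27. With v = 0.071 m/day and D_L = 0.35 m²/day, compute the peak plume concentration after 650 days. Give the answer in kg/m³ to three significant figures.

The peak of an instantaneous 1D plume sits at x = vt; there the Gaussian factor is 1 and C_max = M/(n_e·A·√(4πDt)), where n_e·A is the pore area the mass is dissolved in.
√(4πDt) = √(4π × 0.35 × 650) = 53.47 m, so C_max = 1.5/(0.27 × 75 × 53.47) = 0.00139 kg/m³.

0.00139 kg/m³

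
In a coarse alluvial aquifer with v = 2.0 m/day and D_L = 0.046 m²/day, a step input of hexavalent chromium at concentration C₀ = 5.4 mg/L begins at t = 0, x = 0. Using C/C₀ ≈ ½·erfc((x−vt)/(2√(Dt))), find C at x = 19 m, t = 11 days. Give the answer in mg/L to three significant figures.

For a continuous step input, C/C₀ ≈ ½·erfc((x−vt)/(2√(Dt))).
vt = 2.0 × 11 = 22 m and 2√(Dt) = 2√(0.046 × 11) = 1.423 m.
Argument (x−vt)/(2√(Dt)) = (19 − 22)/1.423 = -2.108; ½·erfc(-2.108) = 0.9986.
C = 5.4 × 0.9986 = 5.39 mg/L.

5.39 mg/L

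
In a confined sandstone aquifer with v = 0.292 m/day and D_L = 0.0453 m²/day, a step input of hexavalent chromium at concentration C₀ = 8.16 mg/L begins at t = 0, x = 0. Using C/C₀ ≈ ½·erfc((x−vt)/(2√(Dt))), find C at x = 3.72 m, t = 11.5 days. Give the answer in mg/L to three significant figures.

2.95 mg/L

For a continuous step input, C/C₀ ≈ ½·erfc((x−vt)/(2√(Dt))).
vt = 0.292 × 11.5 = 3.358 m and 2√(Dt) = 2√(0.0453 × 11.5) = 1.444 m.
Argument (x−vt)/(2√(Dt)) = (3.72 − 3.358)/1.444 = 0.2507; ½·erfc(0.2507) = 0.3615.
C = 8.16 × 0.3615 = 2.95 mg/L.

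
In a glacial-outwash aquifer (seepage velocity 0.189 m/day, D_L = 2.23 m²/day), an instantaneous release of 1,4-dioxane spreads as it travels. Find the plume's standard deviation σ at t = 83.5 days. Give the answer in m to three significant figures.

Dispersive spreading gives a Gaussian with σ² = 2Dt; advection only shifts the center.
σ = √(2 × 2.23 × 83.5) = 19.3 m.

19.3 m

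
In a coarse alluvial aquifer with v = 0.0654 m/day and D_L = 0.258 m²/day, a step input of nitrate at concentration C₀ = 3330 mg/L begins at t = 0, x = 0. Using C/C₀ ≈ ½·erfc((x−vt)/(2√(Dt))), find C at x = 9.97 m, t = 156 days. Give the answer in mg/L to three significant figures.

1700 mg/L

For a continuous step input, C/C₀ ≈ ½·erfc((x−vt)/(2√(Dt))).
vt = 0.0654 × 156 = 10.2024 m and 2√(Dt) = 2√(0.258 × 156) = 12.69 m.
Argument (x−vt)/(2√(Dt)) = (9.97 − 10.2024)/12.69 = -0.01831; ½·erfc(-0.01831) = 0.5103.
C = 3330 × 0.5103 = 1700 mg/L.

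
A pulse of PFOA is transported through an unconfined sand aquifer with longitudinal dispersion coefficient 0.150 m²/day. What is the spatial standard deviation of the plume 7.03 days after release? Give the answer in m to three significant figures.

Dispersive spreading gives a Gaussian with σ² = 2Dt; advection only shifts the center.
σ = √(2 × 0.150 × 7.03) = 1.45 m.

1.45 m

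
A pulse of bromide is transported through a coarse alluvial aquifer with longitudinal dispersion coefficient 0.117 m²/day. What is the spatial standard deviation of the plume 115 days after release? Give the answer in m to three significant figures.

Dispersive spreading gives a Gaussian with σ² = 2Dt; advection only shifts the center.
σ = √(2 × 0.117 × 115) = 5.19 m.

5.19 m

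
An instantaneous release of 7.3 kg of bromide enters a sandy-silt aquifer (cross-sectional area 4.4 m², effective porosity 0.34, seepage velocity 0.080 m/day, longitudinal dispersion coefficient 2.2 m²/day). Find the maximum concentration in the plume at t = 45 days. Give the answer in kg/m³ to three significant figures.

The peak of an instantaneous 1D plume sits at x = vt; there the Gaussian factor is 1 and C_max = M/(n_e·A·√(4πDt)), where n_e·A is the pore area the mass is dissolved in.
√(4πDt) = √(4π × 2.2 × 45) = 35.27 m, so C_max = 7.3/(0.34 × 4.4 × 35.27) = 0.138 kg/m³.

0.138 kg/m³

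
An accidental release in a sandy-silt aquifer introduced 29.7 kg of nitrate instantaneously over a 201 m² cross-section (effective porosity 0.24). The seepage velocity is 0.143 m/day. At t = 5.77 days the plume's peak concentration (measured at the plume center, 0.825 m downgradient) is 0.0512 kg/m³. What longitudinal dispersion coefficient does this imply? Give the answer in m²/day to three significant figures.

At the plume center C_max = M/(n_e·A·√(4πDt)), so D = M²/(4πt·(n_e·A·C_max)²).
n_e·A·C_max = 0.24 × 201 × 0.0512 = 2.470 kg/m.
D = 29.7²/(4π × 5.77 × 2.470²) = 1.99 m²/day.

1.99 m²/day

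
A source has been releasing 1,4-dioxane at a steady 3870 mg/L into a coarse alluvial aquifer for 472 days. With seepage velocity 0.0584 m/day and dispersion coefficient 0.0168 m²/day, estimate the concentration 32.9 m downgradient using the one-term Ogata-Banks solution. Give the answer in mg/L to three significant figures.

349 mg/L

For a continuous step input, C/C₀ ≈ ½·erfc((x−vt)/(2√(Dt))).
vt = 0.0584 × 472 = 27.5648 m and 2√(Dt) = 2√(0.0168 × 472) = 5.632 m.
Argument (x−vt)/(2√(Dt)) = (32.9 − 27.5648)/5.632 = 0.9473; ½·erfc(0.9473) = 0.09017.
C = 3870 × 0.09017 = 349 mg/L.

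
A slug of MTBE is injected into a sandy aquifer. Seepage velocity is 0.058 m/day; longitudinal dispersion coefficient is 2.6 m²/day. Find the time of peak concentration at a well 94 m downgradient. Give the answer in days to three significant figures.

1020 days

For the 1D instantaneous-source solution, setting ∂C/∂t = 0 at fixed x gives v²t² + 2Dt − x² = 0, so t = (√(D² + v²x²) − D)/v².
√(D² + v²x²) = √(2.6² + 0.058² × 94²) = 6.040; v² = 0.003364.
t = (6.040 − 2.6)/0.003364 = 1020 days (vs. the pure-advection estimate x/v = 1620 d).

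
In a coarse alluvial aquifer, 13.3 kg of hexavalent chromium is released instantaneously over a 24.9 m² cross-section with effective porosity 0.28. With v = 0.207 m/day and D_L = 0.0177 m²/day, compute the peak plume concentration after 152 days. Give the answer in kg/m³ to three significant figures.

The peak of an instantaneous 1D plume sits at x = vt; there the Gaussian factor is 1 and C_max = M/(n_e·A·√(4πDt)), where n_e·A is the pore area the mass is dissolved in.
√(4πDt) = √(4π × 0.0177 × 152) = 5.815 m, so C_max = 13.3/(0.28 × 24.9 × 5.815) = 0.328 kg/m³.

0.328 kg/m³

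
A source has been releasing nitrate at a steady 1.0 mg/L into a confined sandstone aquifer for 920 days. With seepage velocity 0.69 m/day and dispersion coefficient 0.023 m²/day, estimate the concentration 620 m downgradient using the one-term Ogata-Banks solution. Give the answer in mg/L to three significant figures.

For a continuous step input, C/C₀ ≈ ½·erfc((x−vt)/(2√(Dt))).
vt = 0.69 × 920 = 634.8 m and 2√(Dt) = 2√(0.023 × 920) = 9.200 m.
Argument (x−vt)/(2√(Dt)) = (620 − 634.8)/9.200 = -1.609; ½·erfc(-1.609) = 0.9886.
C = 1.0 × 0.9886 = 0.989 mg/L.

0.989 mg/L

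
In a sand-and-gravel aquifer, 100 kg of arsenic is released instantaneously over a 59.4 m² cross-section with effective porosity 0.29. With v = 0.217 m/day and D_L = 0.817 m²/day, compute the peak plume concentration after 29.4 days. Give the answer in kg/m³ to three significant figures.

The peak of an instantaneous 1D plume sits at x = vt; there the Gaussian factor is 1 and C_max = M/(n_e·A·√(4πDt)), where n_e·A is the pore area the mass is dissolved in.
√(4πDt) = √(4π × 0.817 × 29.4) = 17.37 m, so C_max = 100/(0.29 × 59.4 × 17.37) = 0.334 kg/m³.

0.334 kg/m³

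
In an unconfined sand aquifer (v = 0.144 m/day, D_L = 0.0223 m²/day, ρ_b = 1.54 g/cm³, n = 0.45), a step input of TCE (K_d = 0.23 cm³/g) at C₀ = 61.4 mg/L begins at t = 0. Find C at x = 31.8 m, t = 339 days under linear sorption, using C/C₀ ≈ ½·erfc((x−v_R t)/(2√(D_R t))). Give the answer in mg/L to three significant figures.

Retardation factor R = 1 + ρ_b·K_d/n = 1 + 1.54 × 0.23/0.45 = 1.787.
Sorption retards both mechanisms: v_R = v/R = 0.08058 m/day, D_R = D/R = 0.01248 m²/day.
v_R·t = 0.08058 × 339 = 27.31662 m; 2√(D_R t) = 4.114 m; argument = (31.8 − 27.31662)/4.114 = 1.090.
C = C₀ × ½·erfc(1.090) = 61.4 × 0.06160 = 3.78 mg/L.

3.78 mg/L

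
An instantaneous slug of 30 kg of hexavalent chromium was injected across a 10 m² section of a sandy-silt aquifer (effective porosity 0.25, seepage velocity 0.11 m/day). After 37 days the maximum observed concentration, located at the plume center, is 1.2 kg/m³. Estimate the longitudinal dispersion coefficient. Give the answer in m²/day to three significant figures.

At the plume center C_max = M/(n_e·A·√(4πDt)), so D = M²/(4πt·(n_e·A·C_max)²).
n_e·A·C_max = 0.25 × 10 × 1.2 = 3.000 kg/m.
D = 30²/(4π × 37 × 3.000²) = 0.215 m²/day.

0.215 m²/day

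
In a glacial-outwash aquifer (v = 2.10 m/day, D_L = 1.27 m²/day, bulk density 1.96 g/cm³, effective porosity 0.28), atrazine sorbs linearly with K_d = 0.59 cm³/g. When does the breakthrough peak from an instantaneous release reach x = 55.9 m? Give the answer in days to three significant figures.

135 days

Retardation factor R = 1 + ρ_b·K_d/n = 1 + 1.96 × 0.59/0.28 = 5.130.
Sorption retards both mechanisms: v_R = v/R = 0.4094 m/day, D_R = D/R = 0.2476 m²/day.
Peak time from v_R²t² + 2D_R t − x² = 0: t = (√(D_R² + v_R²x²) − D_R)/v_R².
√(D_R² + v_R²x²) = √(0.2476² + 0.4094² × 55.9²) = 22.89; v_R² = 0.1676.
t = (22.89 − 0.2476)/0.1676 = 135 days.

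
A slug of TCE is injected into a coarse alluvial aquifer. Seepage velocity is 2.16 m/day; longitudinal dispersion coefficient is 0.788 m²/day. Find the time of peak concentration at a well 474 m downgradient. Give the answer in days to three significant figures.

219 days

For the 1D instantaneous-source solution, setting ∂C/∂t = 0 at fixed x gives v²t² + 2Dt − x² = 0, so t = (√(D² + v²x²) − D)/v².
√(D² + v²x²) = √(0.788² + 2.16² × 474²) = 1024; v² = 4.6656.
t = (1024 − 0.788)/4.6656 = 219 days (vs. the pure-advection estimate x/v = 219 d).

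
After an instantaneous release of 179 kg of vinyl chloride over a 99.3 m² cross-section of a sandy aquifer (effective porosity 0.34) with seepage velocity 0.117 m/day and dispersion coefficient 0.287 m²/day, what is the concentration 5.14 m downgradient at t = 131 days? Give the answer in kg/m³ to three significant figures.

For an instantaneous plane source, C(x,t) = M/(n_e·A·√(4πDt)) · exp(−(x−vt)²/(4Dt)), with n_e·A the pore (flow) area.
Plume center vt = 0.117 × 131 = 15.327 m, so the well at 5.14 m is 10.187 m upgradient of the peak.
√(4πDt) = 21.74 m, giving peak height M/(n_e·A·√(4πDt)) = 179/(0.34 × 99.3 × 21.74) = 0.2439 kg/m³.
(x−vt)²/(4Dt) = (-10.187)²/(4 × 0.287 × 131) = 0.6900; exp(−0.6900) = 0.5016.
C = 0.2439 × 0.5016 = 0.122 kg/m³.

0.122 kg/m³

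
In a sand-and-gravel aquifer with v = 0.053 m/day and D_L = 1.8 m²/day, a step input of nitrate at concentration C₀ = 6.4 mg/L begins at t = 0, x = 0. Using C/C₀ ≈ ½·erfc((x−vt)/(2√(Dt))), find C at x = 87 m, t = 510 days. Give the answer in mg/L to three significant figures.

For a continuous step input, C/C₀ ≈ ½·erfc((x−vt)/(2√(Dt))).
vt = 0.053 × 510 = 27.03 m and 2√(Dt) = 2√(1.8 × 510) = 60.60 m.
Argument (x−vt)/(2√(Dt)) = (87 − 27.03)/60.60 = 0.9896; ½·erfc(0.9896) = 0.08083.
C = 6.4 × 0.08083 = 0.517 mg/L.

0.517 mg/L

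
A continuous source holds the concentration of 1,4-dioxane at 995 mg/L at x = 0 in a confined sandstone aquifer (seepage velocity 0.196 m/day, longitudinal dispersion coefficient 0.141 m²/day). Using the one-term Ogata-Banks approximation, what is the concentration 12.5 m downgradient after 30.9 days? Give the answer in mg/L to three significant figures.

14.5 mg/L

For a continuous step input, C/C₀ ≈ ½·erfc((x−vt)/(2√(Dt))).
vt = 0.196 × 30.9 = 6.0564 m and 2√(Dt) = 2√(0.141 × 30.9) = 4.175 m.
Argument (x−vt)/(2√(Dt)) = (12.5 − 6.0564)/4.175 = 1.543; ½·erfc(1.543) = 0.01455.
C = 995 × 0.01455 = 14.5 mg/L.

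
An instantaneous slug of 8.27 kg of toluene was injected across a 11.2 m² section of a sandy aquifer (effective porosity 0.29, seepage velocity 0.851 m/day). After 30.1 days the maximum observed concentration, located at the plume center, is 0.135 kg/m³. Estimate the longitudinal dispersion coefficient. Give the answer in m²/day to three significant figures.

0.940 m²/day

At the plume center C_max = M/(n_e·A·√(4πDt)), so D = M²/(4πt·(n_e·A·C_max)²).
n_e·A·C_max = 0.29 × 11.2 × 0.135 = 0.4385 kg/m.
D = 8.27²/(4π × 30.1 × 0.4385²) = 0.940 m²/day.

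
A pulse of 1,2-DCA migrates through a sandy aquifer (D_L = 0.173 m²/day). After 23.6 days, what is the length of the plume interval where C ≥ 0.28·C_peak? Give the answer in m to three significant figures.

9.12 m

The plume is Gaussian with σ = √(2Dt) = √(2 × 0.173 × 23.6) = 2.858 m.
C/C_peak = exp(−Δx²/(2σ²)) = 0.28 ⇒ Δx = σ·√(−2 ln 0.28) = 2.858 × 1.596 = 4.561 m.
Width = 2Δx = 9.12 m.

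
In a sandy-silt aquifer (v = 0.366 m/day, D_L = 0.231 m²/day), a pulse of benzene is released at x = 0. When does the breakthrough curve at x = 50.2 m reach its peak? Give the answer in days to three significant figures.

135 days

For the 1D instantaneous-source solution, setting ∂C/∂t = 0 at fixed x gives v²t² + 2Dt − x² = 0, so t = (√(D² + v²x²) − D)/v².
√(D² + v²x²) = √(0.231² + 0.366² × 50.2²) = 18.37; v² = 0.133956.
t = (18.37 − 0.231)/0.133956 = 135 days (vs. the pure-advection estimate x/v = 137 d).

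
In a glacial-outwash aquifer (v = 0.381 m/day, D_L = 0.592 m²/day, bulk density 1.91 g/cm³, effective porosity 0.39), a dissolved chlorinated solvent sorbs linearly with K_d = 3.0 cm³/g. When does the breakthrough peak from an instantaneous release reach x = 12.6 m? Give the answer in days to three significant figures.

Retardation factor R = 1 + ρ_b·K_d/n = 1 + 1.91 × 3.0/0.39 = 15.69.
Sorption retards both mechanisms: v_R = v/R = 0.02428 m/day, D_R = D/R = 0.03773 m²/day.
Peak time from v_R²t² + 2D_R t − x² = 0: t = (√(D_R² + v_R²x²) − D_R)/v_R².
√(D_R² + v_R²x²) = √(0.03773² + 0.02428² × 12.6²) = 0.3082; v_R² = 0.0005895.
t = (0.3082 − 0.03773)/0.0005895 = 459 days.

459 days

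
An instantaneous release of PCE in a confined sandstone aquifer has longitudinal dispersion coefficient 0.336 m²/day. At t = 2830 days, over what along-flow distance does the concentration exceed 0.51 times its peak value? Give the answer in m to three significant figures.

101 m

The plume is Gaussian with σ = √(2Dt) = √(2 × 0.336 × 2830) = 43.61 m.
C/C_peak = exp(−Δx²/(2σ²)) = 0.51 ⇒ Δx = σ·√(−2 ln 0.51) = 43.61 × 1.160 = 50.59 m.
Width = 2Δx = 101 m.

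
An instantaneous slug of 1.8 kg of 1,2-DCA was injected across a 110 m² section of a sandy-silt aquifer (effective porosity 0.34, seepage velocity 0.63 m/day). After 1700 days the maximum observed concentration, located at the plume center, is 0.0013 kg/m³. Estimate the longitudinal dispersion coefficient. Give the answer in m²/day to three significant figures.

At the plume center C_max = M/(n_e·A·√(4πDt)), so D = M²/(4πt·(n_e·A·C_max)²).
n_e·A·C_max = 0.34 × 110 × 0.0013 = 0.04862 kg/m.
D = 1.8²/(4π × 1700 × 0.04862²) = 0.0642 m²/day.

0.0642 m²/day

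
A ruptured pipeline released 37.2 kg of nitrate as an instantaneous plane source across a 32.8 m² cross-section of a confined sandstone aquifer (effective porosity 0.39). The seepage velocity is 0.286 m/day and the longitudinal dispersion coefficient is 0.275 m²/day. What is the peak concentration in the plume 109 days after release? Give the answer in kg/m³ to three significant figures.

0.150 kg/m³

The peak of an instantaneous 1D plume sits at x = vt; there the Gaussian factor is 1 and C_max = M/(n_e·A·√(4πDt)), where n_e·A is the pore area the mass is dissolved in.
√(4πDt) = √(4π × 0.275 × 109) = 19.41 m, so C_max = 37.2/(0.39 × 32.8 × 19.41) = 0.150 kg/m³.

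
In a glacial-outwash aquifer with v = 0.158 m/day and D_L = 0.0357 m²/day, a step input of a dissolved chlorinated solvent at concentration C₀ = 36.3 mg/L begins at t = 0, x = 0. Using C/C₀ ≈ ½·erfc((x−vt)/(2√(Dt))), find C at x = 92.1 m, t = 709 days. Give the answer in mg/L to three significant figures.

For a continuous step input, C/C₀ ≈ ½·erfc((x−vt)/(2√(Dt))).
vt = 0.158 × 709 = 112.022 m and 2√(Dt) = 2√(0.0357 × 709) = 10.06 m.
Argument (x−vt)/(2√(Dt)) = (92.1 − 112.022)/10.06 = -1.980; ½·erfc(-1.980) = 0.9974.
C = 36.3 × 0.9974 = 36.2 mg/L.

36.2 mg/L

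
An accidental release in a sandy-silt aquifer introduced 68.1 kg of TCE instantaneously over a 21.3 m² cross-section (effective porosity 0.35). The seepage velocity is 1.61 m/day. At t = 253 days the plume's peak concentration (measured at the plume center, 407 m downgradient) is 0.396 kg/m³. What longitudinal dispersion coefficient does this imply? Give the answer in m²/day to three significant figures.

At the plume center C_max = M/(n_e·A·√(4πDt)), so D = M²/(4πt·(n_e·A·C_max)²).
n_e·A·C_max = 0.35 × 21.3 × 0.396 = 2.952 kg/m.
D = 68.1²/(4π × 253 × 2.952²) = 0.167 m²/day.

0.167 m²/day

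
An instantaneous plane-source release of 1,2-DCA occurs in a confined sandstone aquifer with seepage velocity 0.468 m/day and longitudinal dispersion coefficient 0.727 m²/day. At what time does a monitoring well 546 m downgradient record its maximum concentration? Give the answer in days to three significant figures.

1160 days

For the 1D instantaneous-source solution, setting ∂C/∂t = 0 at fixed x gives v²t² + 2Dt − x² = 0, so t = (√(D² + v²x²) − D)/v².
√(D² + v²x²) = √(0.727² + 0.468² × 546²) = 255.5; v² = 0.219024.
t = (255.5 − 0.727)/0.219024 = 1160 days (vs. the pure-advection estimate x/v = 1170 d).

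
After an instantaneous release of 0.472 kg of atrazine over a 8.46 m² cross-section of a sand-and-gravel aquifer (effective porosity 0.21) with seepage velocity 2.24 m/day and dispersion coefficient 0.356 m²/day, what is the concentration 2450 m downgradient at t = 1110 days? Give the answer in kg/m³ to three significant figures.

For an instantaneous plane source, C(x,t) = M/(n_e·A·√(4πDt)) · exp(−(x−vt)²/(4Dt)), with n_e·A the pore (flow) area.
Plume center vt = 2.24 × 1110 = 2486.4 m, so the well at 2450 m is 36.4 m upgradient of the peak.
√(4πDt) = 70.47 m, giving peak height M/(n_e·A·√(4πDt)) = 0.472/(0.21 × 8.46 × 70.47) = 0.003770 kg/m³.
(x−vt)²/(4Dt) = (-36.4)²/(4 × 0.356 × 1110) = 0.8382; exp(−0.8382) = 0.4325.
C = 0.003770 × 0.4325 = 0.00163 kg/m³.

0.00163 kg/m³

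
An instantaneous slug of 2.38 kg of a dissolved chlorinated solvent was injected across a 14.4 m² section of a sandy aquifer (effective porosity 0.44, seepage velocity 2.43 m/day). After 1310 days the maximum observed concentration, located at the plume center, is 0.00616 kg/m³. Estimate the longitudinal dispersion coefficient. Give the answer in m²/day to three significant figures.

At the plume center C_max = M/(n_e·A·√(4πDt)), so D = M²/(4πt·(n_e·A·C_max)²).
n_e·A·C_max = 0.44 × 14.4 × 0.00616 = 0.03903 kg/m.
D = 2.38²/(4π × 1310 × 0.03903²) = 0.226 m²/day.

0.226 m²/day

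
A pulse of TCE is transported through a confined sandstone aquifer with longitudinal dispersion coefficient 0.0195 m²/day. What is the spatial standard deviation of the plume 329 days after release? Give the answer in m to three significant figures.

Dispersive spreading gives a Gaussian with σ² = 2Dt; advection only shifts the center.
σ = √(2 × 0.0195 × 329) = 3.58 m.

3.58 m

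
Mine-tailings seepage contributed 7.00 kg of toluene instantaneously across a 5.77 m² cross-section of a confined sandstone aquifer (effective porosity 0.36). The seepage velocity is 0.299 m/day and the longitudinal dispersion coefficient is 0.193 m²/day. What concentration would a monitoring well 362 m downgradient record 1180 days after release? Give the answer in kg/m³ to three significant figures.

0.0574 kg/m³

For an instantaneous plane source, C(x,t) = M/(n_e·A·√(4πDt)) · exp(−(x−vt)²/(4Dt)), with n_e·A the pore (flow) area.
Plume center vt = 0.299 × 1180 = 352.82 m, so the well at 362 m is 9.18 m downgradient of the peak.
√(4πDt) = 53.50 m, giving peak height M/(n_e·A·√(4πDt)) = 7.00/(0.36 × 5.77 × 53.50) = 0.06299 kg/m³.
(x−vt)²/(4Dt) = (9.18)²/(4 × 0.193 × 1180) = 0.09251; exp(−0.09251) = 0.9116.
C = 0.06299 × 0.9116 = 0.0574 kg/m³.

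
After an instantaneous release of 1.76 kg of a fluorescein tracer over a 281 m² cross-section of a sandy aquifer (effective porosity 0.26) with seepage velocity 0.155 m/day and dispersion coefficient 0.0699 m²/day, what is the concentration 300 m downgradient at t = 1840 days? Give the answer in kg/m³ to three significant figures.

0.000391 kg/m³

For an instantaneous plane source, C(x,t) = M/(n_e·A·√(4πDt)) · exp(−(x−vt)²/(4Dt)), with n_e·A the pore (flow) area.
Plume center vt = 0.155 × 1840 = 285.2 m, so the well at 300 m is 14.8 m downgradient of the peak.
√(4πDt) = 40.20 m, giving peak height M/(n_e·A·√(4πDt)) = 1.76/(0.26 × 281 × 40.20) = 0.0005992 kg/m³.
(x−vt)²/(4Dt) = (14.8)²/(4 × 0.0699 × 1840) = 0.4258; exp(−0.4258) = 0.6532.
C = 0.0005992 × 0.6532 = 0.000391 kg/m³.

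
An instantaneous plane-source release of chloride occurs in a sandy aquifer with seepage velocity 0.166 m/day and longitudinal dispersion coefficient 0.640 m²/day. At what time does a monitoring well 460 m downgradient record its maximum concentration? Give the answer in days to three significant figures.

For the 1D instantaneous-source solution, setting ∂C/∂t = 0 at fixed x gives v²t² + 2Dt − x² = 0, so t = (√(D² + v²x²) − D)/v².
√(D² + v²x²) = √(0.640² + 0.166² × 460²) = 76.36; v² = 0.027556.
t = (76.36 − 0.640)/0.027556 = 2750 days (vs. the pure-advection estimate x/v = 2770 d).

2750 days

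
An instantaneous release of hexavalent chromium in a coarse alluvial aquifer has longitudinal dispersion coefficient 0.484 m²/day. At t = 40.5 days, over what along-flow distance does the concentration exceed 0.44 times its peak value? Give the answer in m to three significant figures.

16.0 m

The plume is Gaussian with σ = √(2Dt) = √(2 × 0.484 × 40.5) = 6.261 m.
C/C_peak = exp(−Δx²/(2σ²)) = 0.44 ⇒ Δx = σ·√(−2 ln 0.44) = 6.261 × 1.281 = 8.020 m.
Width = 2Δx = 16.0 m.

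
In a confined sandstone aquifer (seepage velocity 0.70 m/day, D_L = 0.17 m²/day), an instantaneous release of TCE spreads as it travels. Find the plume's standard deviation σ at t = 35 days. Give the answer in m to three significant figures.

3.45 m

Dispersive spreading gives a Gaussian with σ² = 2Dt; advection only shifts the center.
σ = √(2 × 0.17 × 35) = 3.45 m.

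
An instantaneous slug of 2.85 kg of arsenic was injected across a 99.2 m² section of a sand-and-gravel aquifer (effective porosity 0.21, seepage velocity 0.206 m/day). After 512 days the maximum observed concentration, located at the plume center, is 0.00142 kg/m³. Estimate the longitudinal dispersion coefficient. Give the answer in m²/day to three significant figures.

1.44 m²/day

At the plume center C_max = M/(n_e·A·√(4πDt)), so D = M²/(4πt·(n_e·A·C_max)²).
n_e·A·C_max = 0.21 × 99.2 × 0.00142 = 0.02958 kg/m.
D = 2.85²/(4π × 512 × 0.02958²) = 1.44 m²/day.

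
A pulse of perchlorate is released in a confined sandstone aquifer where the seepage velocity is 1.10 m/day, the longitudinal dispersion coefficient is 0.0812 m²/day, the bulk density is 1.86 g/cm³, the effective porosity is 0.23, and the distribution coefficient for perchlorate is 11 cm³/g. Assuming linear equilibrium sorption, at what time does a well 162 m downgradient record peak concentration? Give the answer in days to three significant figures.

13200 days

Retardation factor R = 1 + ρ_b·K_d/n = 1 + 1.86 × 11/0.23 = 89.96.
Sorption retards both mechanisms: v_R = v/R = 0.01223 m/day, D_R = D/R = 0.0009026 m²/day.
Peak time from v_R²t² + 2D_R t − x² = 0: t = (√(D_R² + v_R²x²) − D_R)/v_R².
√(D_R² + v_R²x²) = √(0.0009026² + 0.01223² × 162²) = 1.981; v_R² = 0.0001496.
t = (1.981 − 0.0009026)/0.0001496 = 13200 days.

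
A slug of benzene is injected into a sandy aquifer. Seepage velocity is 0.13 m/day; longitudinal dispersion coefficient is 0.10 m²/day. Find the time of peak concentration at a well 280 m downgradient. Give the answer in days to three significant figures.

For the 1D instantaneous-source solution, setting ∂C/∂t = 0 at fixed x gives v²t² + 2Dt − x² = 0, so t = (√(D² + v²x²) − D)/v².
√(D² + v²x²) = √(0.10² + 0.13² × 280²) = 36.40; v² = 0.0169.
t = (36.40 − 0.10)/0.0169 = 2150 days (vs. the pure-advection estimate x/v = 2150 d).

2150 days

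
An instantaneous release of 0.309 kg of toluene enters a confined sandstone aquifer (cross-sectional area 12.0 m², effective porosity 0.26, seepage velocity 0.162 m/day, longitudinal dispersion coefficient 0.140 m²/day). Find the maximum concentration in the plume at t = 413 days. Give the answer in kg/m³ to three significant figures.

0.00367 kg/m³

The peak of an instantaneous 1D plume sits at x = vt; there the Gaussian factor is 1 and C_max = M/(n_e·A·√(4πDt)), where n_e·A is the pore area the mass is dissolved in.
√(4πDt) = √(4π × 0.140 × 413) = 26.96 m, so C_max = 0.309/(0.26 × 12.0 × 26.96) = 0.00367 kg/m³.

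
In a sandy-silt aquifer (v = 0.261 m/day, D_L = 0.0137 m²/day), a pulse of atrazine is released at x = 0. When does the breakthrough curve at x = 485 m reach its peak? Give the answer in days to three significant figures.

1860 days

For the 1D instantaneous-source solution, setting ∂C/∂t = 0 at fixed x gives v²t² + 2Dt − x² = 0, so t = (√(D² + v²x²) − D)/v².
√(D² + v²x²) = √(0.0137² + 0.261² × 485²) = 126.6; v² = 0.068121.
t = (126.6 − 0.0137)/0.068121 = 1860 days (vs. the pure-advection estimate x/v = 1860 d).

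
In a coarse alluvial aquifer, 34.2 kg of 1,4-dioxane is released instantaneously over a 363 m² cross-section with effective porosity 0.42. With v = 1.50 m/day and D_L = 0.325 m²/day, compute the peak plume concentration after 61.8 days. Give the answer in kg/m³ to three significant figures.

0.0141 kg/m³

The peak of an instantaneous 1D plume sits at x = vt; there the Gaussian factor is 1 and C_max = M/(n_e·A·√(4πDt)), where n_e·A is the pore area the mass is dissolved in.
√(4πDt) = √(4π × 0.325 × 61.8) = 15.89 m, so C_max = 34.2/(0.42 × 363 × 15.89) = 0.0141 kg/m³.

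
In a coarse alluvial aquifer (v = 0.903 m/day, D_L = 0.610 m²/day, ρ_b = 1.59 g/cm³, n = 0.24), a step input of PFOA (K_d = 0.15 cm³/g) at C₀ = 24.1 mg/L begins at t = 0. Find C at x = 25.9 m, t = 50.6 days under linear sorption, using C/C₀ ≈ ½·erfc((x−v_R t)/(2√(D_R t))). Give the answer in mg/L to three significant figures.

Retardation factor R = 1 + ρ_b·K_d/n = 1 + 1.59 × 0.15/0.24 = 1.994.
Sorption retards both mechanisms: v_R = v/R = 0.4529 m/day, D_R = D/R = 0.3059 m²/day.
v_R·t = 0.4529 × 50.6 = 22.91674 m; 2√(D_R t) = 7.869 m; argument = (25.9 − 22.91674)/7.869 = 0.3791.
C = C₀ × ½·erfc(0.3791) = 24.1 × 0.2959 = 7.13 mg/L.

7.13 mg/L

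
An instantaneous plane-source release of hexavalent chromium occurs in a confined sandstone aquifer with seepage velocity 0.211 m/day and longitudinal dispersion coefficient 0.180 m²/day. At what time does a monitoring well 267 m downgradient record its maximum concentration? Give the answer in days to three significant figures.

1260 days

For the 1D instantaneous-source solution, setting ∂C/∂t = 0 at fixed x gives v²t² + 2Dt − x² = 0, so t = (√(D² + v²x²) − D)/v².
√(D² + v²x²) = √(0.180² + 0.211² × 267²) = 56.34; v² = 0.044521.
t = (56.34 − 0.180)/0.044521 = 1260 days (vs. the pure-advection estimate x/v = 1270 d).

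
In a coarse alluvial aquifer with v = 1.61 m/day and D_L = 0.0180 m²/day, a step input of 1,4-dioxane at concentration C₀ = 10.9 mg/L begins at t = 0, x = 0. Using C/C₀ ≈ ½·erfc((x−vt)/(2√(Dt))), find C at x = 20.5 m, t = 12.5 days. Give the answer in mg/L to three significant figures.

3.14 mg/L

For a continuous step input, C/C₀ ≈ ½·erfc((x−vt)/(2√(Dt))).
vt = 1.61 × 12.5 = 20.125 m and 2√(Dt) = 2√(0.0180 × 12.5) = 0.9487 m.
Argument (x−vt)/(2√(Dt)) = (20.5 − 20.125)/0.9487 = 0.3953; ½·erfc(0.3953) = 0.2881.
C = 10.9 × 0.2881 = 3.14 mg/L.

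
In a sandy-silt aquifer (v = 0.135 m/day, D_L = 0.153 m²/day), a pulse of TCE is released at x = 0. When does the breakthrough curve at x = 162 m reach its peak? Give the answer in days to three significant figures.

For the 1D instantaneous-source solution, setting ∂C/∂t = 0 at fixed x gives v²t² + 2Dt − x² = 0, so t = (√(D² + v²x²) − D)/v².
√(D² + v²x²) = √(0.153² + 0.135² × 162²) = 21.87; v² = 0.018225.
t = (21.87 − 0.153)/0.018225 = 1190 days (vs. the pure-advection estimate x/v = 1200 d).

1190 days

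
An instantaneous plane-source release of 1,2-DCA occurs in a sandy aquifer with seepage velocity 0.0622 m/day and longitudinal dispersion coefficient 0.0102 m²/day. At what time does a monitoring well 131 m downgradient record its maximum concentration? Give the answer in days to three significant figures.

2100 days

For the 1D instantaneous-source solution, setting ∂C/∂t = 0 at fixed x gives v²t² + 2Dt − x² = 0, so t = (√(D² + v²x²) − D)/v².
√(D² + v²x²) = √(0.0102² + 0.0622² × 131²) = 8.148; v² = 0.00386884.
t = (8.148 − 0.0102)/0.00386884 = 2100 days (vs. the pure-advection estimate x/v = 2110 d).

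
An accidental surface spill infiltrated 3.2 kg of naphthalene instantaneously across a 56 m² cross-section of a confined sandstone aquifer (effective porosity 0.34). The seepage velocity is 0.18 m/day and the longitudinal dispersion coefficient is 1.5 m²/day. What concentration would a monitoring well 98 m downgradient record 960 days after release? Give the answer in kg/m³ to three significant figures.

For an instantaneous plane source, C(x,t) = M/(n_e·A·√(4πDt)) · exp(−(x−vt)²/(4Dt)), with n_e·A the pore (flow) area.
Plume center vt = 0.18 × 960 = 172.8 m, so the well at 98 m is 74.8 m upgradient of the peak.
√(4πDt) = 134.5 m, giving peak height M/(n_e·A·√(4πDt)) = 3.2/(0.34 × 56 × 134.5) = 0.001250 kg/m³.
(x−vt)²/(4Dt) = (-74.8)²/(4 × 1.5 × 960) = 0.9714; exp(−0.9714) = 0.3786.
C = 0.001250 × 0.3786 = 0.000473 kg/m³.

0.000473 kg/m³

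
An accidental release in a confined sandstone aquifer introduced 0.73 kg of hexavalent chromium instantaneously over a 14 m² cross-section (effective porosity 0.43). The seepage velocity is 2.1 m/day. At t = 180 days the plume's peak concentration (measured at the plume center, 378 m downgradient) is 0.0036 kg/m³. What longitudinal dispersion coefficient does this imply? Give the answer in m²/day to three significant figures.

At the plume center C_max = M/(n_e·A·√(4πDt)), so D = M²/(4πt·(n_e·A·C_max)²).
n_e·A·C_max = 0.43 × 14 × 0.0036 = 0.02167 kg/m.
D = 0.73²/(4π × 180 × 0.02167²) = 0.502 m²/day.

0.502 m²/day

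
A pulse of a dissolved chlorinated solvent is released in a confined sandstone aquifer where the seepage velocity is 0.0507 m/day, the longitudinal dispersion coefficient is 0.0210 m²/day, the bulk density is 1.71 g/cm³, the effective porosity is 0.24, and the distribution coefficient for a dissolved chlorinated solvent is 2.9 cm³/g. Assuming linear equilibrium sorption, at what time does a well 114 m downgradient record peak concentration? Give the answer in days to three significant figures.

48500 days

Retardation factor R = 1 + ρ_b·K_d/n = 1 + 1.71 × 2.9/0.24 = 21.66.
Sorption retards both mechanisms: v_R = v/R = 0.002341 m/day, D_R = D/R = 0.0009695 m²/day.
Peak time from v_R²t² + 2D_R t − x² = 0: t = (√(D_R² + v_R²x²) − D_R)/v_R².
√(D_R² + v_R²x²) = √(0.0009695² + 0.002341² × 114²) = 0.2669; v_R² = 5.480e-06.
t = (0.2669 − 0.0009695)/5.480e-06 = 48500 days.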